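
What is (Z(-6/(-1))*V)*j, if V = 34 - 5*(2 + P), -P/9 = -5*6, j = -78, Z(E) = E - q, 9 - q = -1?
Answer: -413712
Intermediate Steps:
q = 10 (q = 9 - 1*(-1) = 9 + 1 = 10)
Z(E) = -10 + E (Z(E) = E - 1*10 = E - 10 = -10 + E)
P = 270 (P = -(-45)*6 = -9*(-30) = 270)
V = -1326 (V = 34 - 5*(2 + 270) = 34 - 5*272 = 34 - 1360 = -1326)
(Z(-6/(-1))*V)*j = ((-10 - 6/(-1))*(-1326))*(-78) = ((-10 - 6*(-1))*(-1326))*(-78) = ((-10 + 6)*(-1326))*(-78) = -4*(-1326)*(-78) = 5304*(-78) = -413712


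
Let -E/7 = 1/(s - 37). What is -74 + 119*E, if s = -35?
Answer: -4495/72 ≈ -62.431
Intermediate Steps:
E = 7/72 (E = -7/(-35 - 37) = -7/(-72) = -7*(-1/72) = 7/72 ≈ 0.097222)
-74 + 119*E = -74 + 119*(7/72) = -74 + 833/72 = -4495/72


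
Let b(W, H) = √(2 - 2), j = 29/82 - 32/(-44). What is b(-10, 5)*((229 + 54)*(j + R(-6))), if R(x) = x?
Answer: 0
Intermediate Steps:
j = 975/902 (j = 29*(1/82) - 32*(-1/44) = 29/82 + 8/11 = 975/902 ≈ 1.0809)
b(W, H) = 0 (b(W, H) = √0 = 0)
b(-10, 5)*((229 + 54)*(j + R(-6))) = 0*((229 + 54)*(975/902 - 6)) = 0*(283*(-4437/902)) = 0*(-1255671/902) = 0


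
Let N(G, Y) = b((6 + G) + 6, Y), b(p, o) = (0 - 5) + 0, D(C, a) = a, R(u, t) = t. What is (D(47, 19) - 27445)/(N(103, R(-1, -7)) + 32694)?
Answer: -27426/32689 ≈ -0.83900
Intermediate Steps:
b(p, o) = -5 (b(p, o) = -5 + 0 = -5)
N(G, Y) = -5
(D(47, 19) - 27445)/(N(103, R(-1, -7)) + 32694) = (19 - 27445)/(-5 + 32694) = -27426/32689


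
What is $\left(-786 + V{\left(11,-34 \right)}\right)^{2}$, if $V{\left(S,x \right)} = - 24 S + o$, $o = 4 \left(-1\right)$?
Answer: $1110916$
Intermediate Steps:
$o = -4$
$V{\left(S,x \right)} = -4 - 24 S$ ($V{\left(S,x \right)} = - 24 S - 4 = -4 - 24 S$)
$\left(-786 + V{\left(11,-34 \right)}\right)^{2} = \left(-786 - 268\right)^{2} = \left(-1054\right)^{2} = 1110916$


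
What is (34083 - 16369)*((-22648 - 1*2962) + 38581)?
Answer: 229768294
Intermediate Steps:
(34083 - 16369)*((-22648 - 1*2962) + 38581) = 17714*((-22648 - 2962) + 38581) = 17714*(-25610 + 38581) = 17714*12971 = 229768294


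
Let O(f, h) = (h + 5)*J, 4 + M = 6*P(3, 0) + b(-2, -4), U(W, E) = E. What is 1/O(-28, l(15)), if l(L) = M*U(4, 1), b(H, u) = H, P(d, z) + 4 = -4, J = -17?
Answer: 1/833 ≈ 0.0012005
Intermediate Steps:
P(d, z) = -8 (P(d, z) = -4 - 4 = -8)
M = -54 (M = -4 + (6*(-8) - 2) = -4 + (-48 - 2) = -4 - 50 = -54)
l(L) = -54 (l(L) = -54*1 = -54)
O(f, h) = -85 - 17*h (O(f, h) = (h + 5)*(-17) = (5 + h)*(-17) = -85 - 17*h)
1/O(-28, l(15)) = 1/(-85 - 17*(-54)) = 1/(-85 + 918) = 1/833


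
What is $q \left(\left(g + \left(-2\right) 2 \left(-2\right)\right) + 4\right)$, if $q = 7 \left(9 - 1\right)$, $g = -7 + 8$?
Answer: $728$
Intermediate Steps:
$g = 1$
$q = 56$ ($q = 7 \cdot 8 = 56$)
$q \left(\left(g + \left(-2\right) 2 \left(-2\right)\right) + 4\right) = 56 \left(\left(1 + \left(-2\right) 2 \left(-2\right)\right) + 4\right) = 56 \left(\left(1 - -8\right) + 4\right) = 56 \left(\left(1 + 8\right) + 4\right) = 56 \left(9 + 4\right) = 56 \cdot 13 = 728$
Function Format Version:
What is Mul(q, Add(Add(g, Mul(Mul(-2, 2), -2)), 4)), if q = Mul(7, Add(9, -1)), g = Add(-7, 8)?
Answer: 728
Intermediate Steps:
g = 1
q = 56 (q = Mul(7, 8) = 56)
Mul(q, Add(Add(g, Mul(Mul(-2, 2), -2)), 4)) = Mul(56, Add(Add(1, Mul(Mul(-2, 2), -2)), 4)) = Mul(56, Add(Add(1, Mul(-4, -2)), 4)) = Mul(56, Add(Add(1, 8), 4)) = Mul(56, Add(9, 4)) = Mul(56, 13) = 728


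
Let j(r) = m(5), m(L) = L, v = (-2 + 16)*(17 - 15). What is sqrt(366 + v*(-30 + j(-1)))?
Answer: I*sqrt(334) ≈ 18.276*I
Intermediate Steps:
v = 28 (v = 14*2 = 28)
j(r) = 5
sqrt(366 + v*(-30 + j(-1))) = sqrt(366 + 28*(-30 + 5)) = sqrt(366 + 28*(-25)) = sqrt(366 - 700) = sqrt(-334) = I*sqrt(334)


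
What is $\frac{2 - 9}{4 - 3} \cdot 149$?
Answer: $-1043$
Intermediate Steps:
$\frac{2 - 9}{4 - 3} \cdot 149 = - \frac{7}{1} \cdot 149 = \left(-7\right) 1 \cdot 149 = \left(-7\right) 149 = -1043$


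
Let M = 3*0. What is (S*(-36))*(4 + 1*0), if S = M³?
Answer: 0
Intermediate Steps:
M = 0
S = 0 (S = 0³ = 0)
(S*(-36))*(4 + 1*0) = (0*(-36))*(4 + 1*0) = 0*(4 + 0) = 0*4 = 0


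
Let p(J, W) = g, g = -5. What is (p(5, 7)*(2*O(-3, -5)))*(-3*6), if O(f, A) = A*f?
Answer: 2700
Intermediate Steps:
p(J, W) = -5
(p(5, 7)*(2*O(-3, -5)))*(-3*6) = (-10*(-5*(-3)))*(-3*6) = -10*15*(-18) = -5*30*(-18) = -150*(-18) = 2700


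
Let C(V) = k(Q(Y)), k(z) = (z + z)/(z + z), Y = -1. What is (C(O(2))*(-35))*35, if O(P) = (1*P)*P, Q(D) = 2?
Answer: -1225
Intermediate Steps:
O(P) = P² (O(P) = P*P = P²)
k(z) = 1 (k(z) = (2*z)/((2*z)) = (2*z)*(1/(2*z)) = 1)
C(V) = 1
(C(O(2))*(-35))*35 = (1*(-35))*35 = -35*35 = -1225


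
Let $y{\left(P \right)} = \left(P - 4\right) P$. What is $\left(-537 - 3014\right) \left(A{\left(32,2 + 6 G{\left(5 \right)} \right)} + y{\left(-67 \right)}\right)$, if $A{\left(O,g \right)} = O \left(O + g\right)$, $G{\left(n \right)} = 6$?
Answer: $-24846347$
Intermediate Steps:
$y{\left(P \right)} = P \left(-4 + P\right)$ ($y{\left(P \right)} = \left(-4 + P\right) P = P \left(-4 + P\right)$)
$\left(-537 - 3014\right) \left(A{\left(32,2 + 6 G{\left(5 \right)} \right)} + y{\left(-67 \right)}\right) = \left(-537 - 3014\right) \left(32 \left(32 + \left(2 + 6 \cdot 6\right)\right) - 67 \left(-4 - 67\right)\right) = - 3551 \left(32 \left(32 + \left(2 + 36\right)\right) - -4757\right) = - 3551 \left(32 \left(32 + 38\right) + 4757\right) = - 3551 \left(32 \cdot 70 + 4757\right) = - 3551 \left(2240 + 4757\right) = \left(-3551\right) 6997 = -24846347$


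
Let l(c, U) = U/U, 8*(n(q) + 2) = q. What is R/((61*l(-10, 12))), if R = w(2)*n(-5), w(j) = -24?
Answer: 63/61 ≈ 1.0328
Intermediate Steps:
n(q) = -2 + q/8
l(c, U) = 1
R = 63 (R = -24*(-2 + (⅛)*(-5)) = -24*(-2 - 5/8) = -24*(-21/8) = 63)
R/((61*l(-10, 12))) = 63/((61*1)) = 63/61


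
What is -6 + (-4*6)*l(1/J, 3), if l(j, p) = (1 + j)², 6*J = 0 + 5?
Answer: -3054/25 ≈ -122.16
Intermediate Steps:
J = ⅚ (J = (0 + 5)/6 = (⅙)*5 = ⅚ ≈ 0.83333)
-6 + (-4*6)*l(1/J, 3) = -6 + (-4*6)*(1 + 1/(⅚))² = -6 - 24*(1 + 6/5)² = -6 - 24*(11/5)² = -6 - 24*121/25 = -6 - 2904/25 = -3054/25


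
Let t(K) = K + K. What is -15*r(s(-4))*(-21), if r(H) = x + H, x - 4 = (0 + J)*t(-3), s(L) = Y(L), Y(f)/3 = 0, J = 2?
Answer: -2520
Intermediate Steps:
Y(f) = 0 (Y(f) = 3*0 = 0)
t(K) = 2*K
s(L) = 0
x = -8 (x = 4 + (0 + 2)*(2*(-3)) = 4 + 2*(-6) = 4 - 12 = -8)
r(H) = -8 + H
-15*r(s(-4))*(-21) = -15*(-8 + 0)*(-21) = -15*(-8)*(-21) = 120*(-21) = -2520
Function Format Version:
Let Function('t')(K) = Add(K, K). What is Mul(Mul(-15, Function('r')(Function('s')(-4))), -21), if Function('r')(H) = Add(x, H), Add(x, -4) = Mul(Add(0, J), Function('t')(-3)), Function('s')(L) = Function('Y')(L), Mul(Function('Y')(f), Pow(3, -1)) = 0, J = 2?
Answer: -2520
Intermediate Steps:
Function('Y')(f) = 0 (Function('Y')(f) = Mul(3, 0) = 0)
Function('t')(K) = Mul(2, K)
Function('s')(L) = 0
x = -8 (x = Add(4, Mul(Add(0, 2), Mul(2, -3))) = Add(4, Mul(2, -6)) = Add(4, -12) = -8)
Function('r')(H) = Add(-8, H)
Mul(Mul(-15, Function('r')(Function('s')(-4))), -21) = Mul(Mul(-15, Add(-8, 0)), -21) = Mul(Mul(-15, -8), -21) = Mul(120, -21) = -2520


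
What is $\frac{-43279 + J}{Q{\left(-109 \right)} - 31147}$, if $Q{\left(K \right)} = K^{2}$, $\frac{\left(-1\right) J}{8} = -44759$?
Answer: $- \frac{104931}{6422} \approx -16.339$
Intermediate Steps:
$J = 358072$ ($J = \left(-8\right) \left(-44759\right) = 358072$)
$\frac{-43279 + J}{Q{\left(-109 \right)} - 31147} = \frac{-43279 + 358072}{\left(-109\right)^{2} - 31147} = \frac{314793}{11881 - 31147} = \frac{314793}{-19266} = 314793 \left(- \frac{1}{19266}\right) = - \frac{104931}{6422}$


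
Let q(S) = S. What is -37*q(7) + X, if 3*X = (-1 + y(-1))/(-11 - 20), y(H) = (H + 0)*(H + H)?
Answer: -24088/93 ≈ -259.01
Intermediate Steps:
y(H) = 2*H**2 (y(H) = H*(2*H) = 2*H**2)
X = -1/93 (X = ((-1 + 2*(-1)**2)/(-11 - 20))/3 = ((-1 + 2*1)/(-31))/3 = ((-1 + 2)*(-1/31))/3 = (1*(-1/31))/3 = (1/3)*(-1/31) = -1/93 ≈ -0.010753)
-37*q(7) + X = -37*7 - 1/93 = -259 - 1/93 = -24088/93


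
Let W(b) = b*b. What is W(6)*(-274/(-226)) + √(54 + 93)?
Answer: 4932/113 + 7*√3 ≈ 55.770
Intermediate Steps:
W(b) = b²
W(6)*(-274/(-226)) + √(54 + 93) = 6²*(-274/(-226)) + √(54 + 93) = 36*(-274*(-1/226)) + √147 = 36*(137/113) + 7*√3 = 4932/113 + 7*√3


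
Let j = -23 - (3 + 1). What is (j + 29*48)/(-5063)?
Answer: -1365/5063 ≈ -0.26960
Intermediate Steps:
j = -27 (j = -23 - 1*4 = -23 - 4 = -27)
(j + 29*48)/(-5063) = (-27 + 29*48)/(-5063) = (-27 + 1392)*(-1/5063) = 1365*(-1/5063) = -1365/5063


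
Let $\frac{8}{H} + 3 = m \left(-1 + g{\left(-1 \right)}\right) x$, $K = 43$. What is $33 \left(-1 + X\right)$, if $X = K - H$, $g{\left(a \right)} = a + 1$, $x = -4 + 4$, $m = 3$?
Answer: $1474$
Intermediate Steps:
$x = 0$
$g{\left(a \right)} = 1 + a$
$H = - \frac{8}{3}$ ($H = \frac{8}{-3 + 3 \left(-1 + \left(1 - 1\right)\right) 0} = \frac{8}{-3 + 3 \left(-1 + 0\right) 0} = \frac{8}{-3 + 3 \left(-1\right) 0} = \frac{8}{-3 - 0} = \frac{8}{-3 + 0} = \frac{8}{-3} = 8 \left(- \frac{1}{3}\right) = - \frac{8}{3} \approx -2.6667$)
$X = \frac{137}{3}$ ($X = 43 - - \frac{8}{3} = 43 + \frac{8}{3} = \frac{137}{3} \approx 45.667$)
$33 \left(-1 + X\right) = 33 \left(-1 + \frac{137}{3}\right) = 33 \cdot \frac{134}{3} = 1474$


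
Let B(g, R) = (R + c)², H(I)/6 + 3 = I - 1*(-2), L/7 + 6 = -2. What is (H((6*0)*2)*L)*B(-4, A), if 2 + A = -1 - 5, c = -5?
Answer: 56784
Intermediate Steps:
L = -56 (L = -42 + 7*(-2) = -42 - 14 = -56)
H(I) = -6 + 6*I (H(I) = -18 + 6*(I - 1*(-2)) = -18 + 6*(I + 2) = -18 + 6*(2 + I) = -18 + (12 + 6*I) = -6 + 6*I)
A = -8 (A = -2 + (-1 - 5) = -2 - 6 = -8)
B(g, R) = (-5 + R)² (B(g, R) = (R - 5)² = (-5 + R)²)
(H((6*0)*2)*L)*B(-4, A) = ((-6 + 6*((6*0)*2))*(-56))*(-5 - 8)² = ((-6 + 6*(0*2))*(-56))*(-13)² = ((-6 + 6*0)*(-56))*169 = ((-6 + 0)*(-56))*169 = -6*(-56)*169 = 336*169 = 56784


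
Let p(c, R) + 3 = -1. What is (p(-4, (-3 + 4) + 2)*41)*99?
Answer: -16236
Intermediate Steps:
p(c, R) = -4 (p(c, R) = -3 - 1 = -4)
(p(-4, (-3 + 4) + 2)*41)*99 = -4*41*99 = -164*99 = -16236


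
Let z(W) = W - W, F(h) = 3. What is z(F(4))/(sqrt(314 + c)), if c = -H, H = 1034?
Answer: 0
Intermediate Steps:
c = -1034 (c = -1*1034 = -1034)
z(W) = 0
z(F(4))/(sqrt(314 + c)) = 0/(sqrt(314 - 1034)) = 0/(sqrt(-720)) = 0/((12*I*sqrt(5))) = 0*(-I*sqrt(5)/60) = 0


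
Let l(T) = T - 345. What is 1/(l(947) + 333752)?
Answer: 1/334354 ≈ 2.9908e-6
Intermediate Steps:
l(T) = -345 + T
1/(l(947) + 333752) = 1/((-345 + 947) + 333752) = 1/(602 + 333752) = 1/334354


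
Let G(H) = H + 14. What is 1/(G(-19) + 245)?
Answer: 1/240 ≈ 0.0041667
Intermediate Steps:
G(H) = 14 + H
1/(G(-19) + 245) = 1/((14 - 19) + 245) = 1/(-5 + 245) = 1/240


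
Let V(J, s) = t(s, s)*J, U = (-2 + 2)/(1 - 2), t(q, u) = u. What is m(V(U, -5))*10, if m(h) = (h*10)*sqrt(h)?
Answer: 0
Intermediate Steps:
U = 0 (U = 0/(-1) = 0*(-1) = 0)
V(J, s) = J*s (V(J, s) = s*J = J*s)
m(h) = 10*h**(3/2) (m(h) = (10*h)*sqrt(h) = 10*h**(3/2))
m(V(U, -5))*10 = (10*(0*(-5))**(3/2))*10 = (10*0**(3/2))*10 = (10*0)*10 = 0*10 = 0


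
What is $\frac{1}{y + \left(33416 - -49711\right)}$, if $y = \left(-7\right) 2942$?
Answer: $\frac{1}{62533} \approx 1.5992 \cdot 10^{-5}$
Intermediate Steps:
$y = -20594$
$\frac{1}{y + \left(33416 - -49711\right)} = \frac{1}{-20594 + \left(33416 - -49711\right)} = \frac{1}{-20594 + \left(33416 + 49711\right)} = \frac{1}{-20594 + 83127} = \frac{1}{62533}$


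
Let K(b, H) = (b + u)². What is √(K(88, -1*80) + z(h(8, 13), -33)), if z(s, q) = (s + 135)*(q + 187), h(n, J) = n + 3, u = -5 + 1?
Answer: 2*√7385 ≈ 171.87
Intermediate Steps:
u = -4
h(n, J) = 3 + n
z(s, q) = (135 + s)*(187 + q)
K(b, H) = (-4 + b)² (K(b, H) = (b - 4)² = (-4 + b)²)
√(K(88, -1*80) + z(h(8, 13), -33)) = √((-4 + 88)² + (25245 + 135*(-33) + 187*(3 + 8) - 33*(3 + 8))) = √(84² + (25245 - 4455 + 187*11 - 33*11)) = √(7056 + (25245 - 4455 + 2057 - 363)) = √(7056 + 22484) = √29540 = 2*√7385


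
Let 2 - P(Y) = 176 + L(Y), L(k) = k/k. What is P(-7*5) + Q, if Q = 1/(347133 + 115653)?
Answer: -80987549/462786 ≈ -175.00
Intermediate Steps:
L(k) = 1
P(Y) = -175 (P(Y) = 2 - (176 + 1) = 2 - 1*177 = 2 - 177 = -175)
Q = 1/462786 ≈ 2.1608e-6
P(-7*5) + Q = -175 + 1/462786 = -80987549/462786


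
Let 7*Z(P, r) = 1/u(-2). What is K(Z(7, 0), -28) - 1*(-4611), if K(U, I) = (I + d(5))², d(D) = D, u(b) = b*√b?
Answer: 5140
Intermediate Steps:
u(b) = b^(3/2)
Z(P, r) = I*√2/28 (Z(P, r) = 1/(7*((-2)^(3/2))) = 1/(7*((-2*I*√2))) = (I*√2/4)/7 = I*√2/28)
K(U, I) = (5 + I)² (K(U, I) = (I + 5)² = (5 + I)²)
K(Z(7, 0), -28) - 1*(-4611) = (5 - 28)² - 1*(-4611) = (-23)² + 4611 = 529 + 4611 = 5140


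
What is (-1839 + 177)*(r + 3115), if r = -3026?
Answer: -147918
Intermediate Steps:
(-1839 + 177)*(r + 3115) = (-1839 + 177)*(-3026 + 3115) = -1662*89 = -147918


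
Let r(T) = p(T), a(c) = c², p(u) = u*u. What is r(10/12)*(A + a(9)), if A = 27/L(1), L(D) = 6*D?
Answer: 475/8 ≈ 59.375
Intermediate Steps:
A = 9/2 (A = 27/((6*1)) = 27/6 = 27*(⅙) = 9/2 ≈ 4.5000)
p(u) = u²
r(T) = T²
r(10/12)*(A + a(9)) = (10/12)²*(9/2 + 9²) = (10*(1/12))²*(9/2 + 81) = (⅚)²*(171/2) = (25/36)*(171/2) = 475/8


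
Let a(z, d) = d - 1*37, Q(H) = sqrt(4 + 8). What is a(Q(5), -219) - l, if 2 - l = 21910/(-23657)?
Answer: -6125416/23657 ≈ -258.93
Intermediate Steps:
Q(H) = 2*sqrt(3) (Q(H) = sqrt(12) = 2*sqrt(3))
a(z, d) = -37 + d (a(z, d) = d - 37 = -37 + d)
l = 69224/23657 (l = 2 - 21910/(-23657) = 2 - 21910*(-1)/23657 = 2 - 1*(-21910/23657) = 2 + 21910/23657 = 69224/23657 ≈ 2.9262)
a(Q(5), -219) - l = (-37 - 219) - 1*69224/23657 = -256 - 69224/23657 = -6125416/23657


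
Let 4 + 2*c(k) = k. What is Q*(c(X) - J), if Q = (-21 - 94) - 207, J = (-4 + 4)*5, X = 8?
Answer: -644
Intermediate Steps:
J = 0 (J = 0*5 = 0)
c(k) = -2 + k/2
Q = -322 (Q = -115 - 207 = -322)
Q*(c(X) - J) = -322*((-2 + (1/2)*8) - 1*0) = -322*((-2 + 4) + 0) = -322*(2 + 0) = -322*2 = -644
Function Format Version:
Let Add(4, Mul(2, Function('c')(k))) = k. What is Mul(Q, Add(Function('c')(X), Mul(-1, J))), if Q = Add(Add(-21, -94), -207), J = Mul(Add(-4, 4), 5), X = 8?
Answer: -644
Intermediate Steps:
J = 0 (J = Mul(0, 5) = 0)
Function('c')(k) = Add(-2, Mul(Rational(1, 2), k))
Q = -322 (Q = Add(-115, -207) = -322)
Mul(Q, Add(Function('c')(X), Mul(-1, J))) = Mul(-322, Add(Add(-2, Mul(Rational(1, 2), 8)), Mul(-1, 0))) = Mul(-322, Add(Add(-2, 4), 0)) = Mul(-322, Add(2, 0)) = Mul(-322, 2) = -644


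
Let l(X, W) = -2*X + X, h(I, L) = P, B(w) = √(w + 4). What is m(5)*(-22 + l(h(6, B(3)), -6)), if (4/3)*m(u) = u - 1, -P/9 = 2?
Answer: -12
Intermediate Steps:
P = -18 (P = -9*2 = -18)
B(w) = √(4 + w)
h(I, L) = -18
m(u) = -¾ + 3*u/4 (m(u) = 3*(u - 1)/4 = 3*(-1 + u)/4 = -¾ + 3*u/4)
l(X, W) = -X
m(5)*(-22 + l(h(6, B(3)), -6)) = (-¾ + (¾)*5)*(-22 - 1*(-18)) = (-¾ + 15/4)*(-22 + 18) = 3*(-4) = -12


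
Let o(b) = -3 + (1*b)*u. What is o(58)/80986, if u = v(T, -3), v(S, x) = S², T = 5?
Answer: 1447/80986 ≈ 0.017867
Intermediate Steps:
u = 25 (u = 5² = 25)
o(b) = -3 + 25*b (o(b) = -3 + (1*b)*25 = -3 + b*25 = -3 + 25*b)
o(58)/80986 = (-3 + 25*58)/80986 = (-3 + 1450)*(1/80986) = 1447*(1/80986) = 1447/80986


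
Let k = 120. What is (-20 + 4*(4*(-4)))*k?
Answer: -10080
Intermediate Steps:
(-20 + 4*(4*(-4)))*k = (-20 + 4*(4*(-4)))*120 = (-20 + 4*(-16))*120 = (-20 - 64)*120 = -84*120 = -10080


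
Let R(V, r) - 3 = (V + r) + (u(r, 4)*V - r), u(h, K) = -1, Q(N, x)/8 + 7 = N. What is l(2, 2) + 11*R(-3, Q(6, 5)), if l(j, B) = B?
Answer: 35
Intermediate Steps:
Q(N, x) = -56 + 8*N
R(V, r) = 3 (R(V, r) = 3 + ((V + r) + (-V - r)) = 3 + 0 = 3)
l(2, 2) + 11*R(-3, Q(6, 5)) = 2 + 11*3 = 2 + 33 = 35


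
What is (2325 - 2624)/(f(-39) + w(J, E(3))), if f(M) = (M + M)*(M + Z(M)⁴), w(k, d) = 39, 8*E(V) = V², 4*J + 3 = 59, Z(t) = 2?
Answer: -23/141 ≈ -0.16312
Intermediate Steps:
J = 14 (J = -¾ + (¼)*59 = -¾ + 59/4 = 14)
E(V) = V²/8
f(M) = 2*M*(16 + M) (f(M) = (M + M)*(M + 2⁴) = (2*M)*(M + 16) = (2*M)*(16 + M) = 2*M*(16 + M))
(2325 - 2624)/(f(-39) + w(J, E(3))) = (2325 - 2624)/(2*(-39)*(16 - 39) + 39) = -299/(2*(-39)*(-23) + 39) = -299/(1794 + 39) = -299/1833 = -299*1/1833 = -23/141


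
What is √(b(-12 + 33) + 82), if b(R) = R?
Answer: √103 ≈ 10.149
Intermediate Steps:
√(b(-12 + 33) + 82) = √((-12 + 33) + 82) = √(21 + 82) = √103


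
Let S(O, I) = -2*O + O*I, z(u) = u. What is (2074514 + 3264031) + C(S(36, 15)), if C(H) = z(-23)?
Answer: 5338522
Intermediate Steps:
S(O, I) = -2*O + I*O
C(H) = -23
(2074514 + 3264031) + C(S(36, 15)) = (2074514 + 3264031) - 23 = 5338545 - 23 = 5338522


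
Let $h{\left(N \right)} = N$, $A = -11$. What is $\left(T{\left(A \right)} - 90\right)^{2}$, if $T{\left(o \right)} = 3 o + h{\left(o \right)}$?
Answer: $17956$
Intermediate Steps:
$T{\left(o \right)} = 4 o$ ($T{\left(o \right)} = 3 o + o = 4 o$)
$\left(T{\left(A \right)} - 90\right)^{2} = \left(4 \left(-11\right) - 90\right)^{2} = \left(-44 - 90\right)^{2} = \left(-134\right)^{2} = 17956$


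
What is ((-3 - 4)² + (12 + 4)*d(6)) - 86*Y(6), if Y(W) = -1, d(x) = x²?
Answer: 711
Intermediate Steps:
((-3 - 4)² + (12 + 4)*d(6)) - 86*Y(6) = ((-3 - 4)² + (12 + 4)*6²) - 86*(-1) = ((-7)² + 16*36) + 86 = (49 + 576) + 86 = 625 + 86 = 711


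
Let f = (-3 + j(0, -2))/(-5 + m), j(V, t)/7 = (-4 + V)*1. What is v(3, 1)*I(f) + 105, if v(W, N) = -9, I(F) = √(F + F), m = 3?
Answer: 105 - 9*√31 ≈ 54.890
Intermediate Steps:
j(V, t) = -28 + 7*V (j(V, t) = 7*((-4 + V)*1) = 7*(-4 + V) = -28 + 7*V)
f = 31/2 (f = (-3 + (-28 + 7*0))/(-5 + 3) = (-3 + (-28 + 0))/(-2) = (-3 - 28)*(-½) = -31*(-½) = 31/2 ≈ 15.500)
I(F) = √2*√F (I(F) = √(2*F) = √2*√F)
v(3, 1)*I(f) + 105 = -9*√2*√(31/2) + 105 = -9*√2*√62/2 + 105 = -9*√31 + 105 = 105 - 9*√31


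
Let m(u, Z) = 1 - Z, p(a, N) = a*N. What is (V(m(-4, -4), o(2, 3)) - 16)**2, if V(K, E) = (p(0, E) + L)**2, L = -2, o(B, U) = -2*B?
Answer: 144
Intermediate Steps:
p(a, N) = N*a
V(K, E) = 4 (V(K, E) = (E*0 - 2)**2 = (0 - 2)**2 = (-2)**2 = 4)
(V(m(-4, -4), o(2, 3)) - 16)**2 = (4 - 16)**2 = (-12)**2 = 144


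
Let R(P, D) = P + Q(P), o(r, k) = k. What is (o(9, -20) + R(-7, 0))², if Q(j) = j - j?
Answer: 729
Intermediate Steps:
Q(j) = 0
R(P, D) = P (R(P, D) = P + 0 = P)
(o(9, -20) + R(-7, 0))² = (-20 - 7)² = (-27)² = 729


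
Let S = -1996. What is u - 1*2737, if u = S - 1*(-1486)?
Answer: -3247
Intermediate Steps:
u = -510 (u = -1996 - 1*(-1486) = -1996 + 1486 = -510)
u - 1*2737 = -510 - 1*2737 = -510 - 2737 = -3247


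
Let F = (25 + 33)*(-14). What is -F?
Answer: 812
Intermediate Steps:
F = -812 (F = 58*(-14) = -812)
-F = -1*(-812) = 812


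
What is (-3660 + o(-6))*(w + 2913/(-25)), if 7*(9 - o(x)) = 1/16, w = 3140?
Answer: -30908506931/2800 ≈ -1.1039e+7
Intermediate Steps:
o(x) = 1007/112 (o(x) = 9 - ⅐/16 = 9 - ⅐*1/16 = 9 - 1/112 = 1007/112)
(-3660 + o(-6))*(w + 2913/(-25)) = (-3660 + 1007/112)*(3140 + 2913/(-25)) = -408913*(3140 + 2913*(-1/25))/112 = -408913*(3140 - 2913/25)/112 = -408913/112*75587/25 = -30908506931/2800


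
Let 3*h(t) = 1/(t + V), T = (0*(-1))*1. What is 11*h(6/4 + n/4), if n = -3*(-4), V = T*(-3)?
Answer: 22/27 ≈ 0.81481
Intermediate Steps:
T = 0 (T = 0*1 = 0)
V = 0 (V = 0*(-3) = 0)
n = 12
h(t) = 1/(3*t) (h(t) = 1/(3*(t + 0)) = 1/(3*t))
11*h(6/4 + n/4) = 11*(1/(3*(6/4 + 12/4))) = 11*(1/(3*(6*(¼) + 12*(¼)))) = 11*(1/(3*(3/2 + 3))) = 11*(1/(3*(9/2))) = 11*((⅓)*(2/9)) = 11*(2/27) = 22/27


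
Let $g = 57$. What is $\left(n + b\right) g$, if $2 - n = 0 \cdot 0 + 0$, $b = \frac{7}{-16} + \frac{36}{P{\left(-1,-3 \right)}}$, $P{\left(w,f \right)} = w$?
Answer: $- \frac{31407}{16} \approx -1962.9$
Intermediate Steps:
$b = - \frac{583}{16}$ ($b = \frac{7}{-16} + \frac{36}{-1} = 7 \left(- \frac{1}{16}\right) + 36 \left(-1\right) = - \frac{7}{16} - 36 = - \frac{583}{16} \approx -36.438$)
$n = 2$ ($n = 2 - \left(0 \cdot 0 + 0\right) = 2 - \left(0 + 0\right) = 2 - 0 = 2 + 0 = 2$)
$\left(n + b\right) g = \left(2 - \frac{583}{16}\right) 57 = \left(- \frac{551}{16}\right) 57 = - \frac{31407}{16}$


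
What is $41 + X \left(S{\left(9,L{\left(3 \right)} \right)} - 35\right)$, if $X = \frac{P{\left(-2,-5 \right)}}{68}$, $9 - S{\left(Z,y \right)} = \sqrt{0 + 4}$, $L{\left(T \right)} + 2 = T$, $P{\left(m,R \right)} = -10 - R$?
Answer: $\frac{732}{17} \approx 43.059$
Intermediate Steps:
$L{\left(T \right)} = -2 + T$
$S{\left(Z,y \right)} = 7$ ($S{\left(Z,y \right)} = 9 - \sqrt{0 + 4} = 9 - \sqrt{4} = 9 - 2 = 7$)
$X = - \frac{5}{68}$ ($X = \frac{-10 - -5}{68} = \left(-10 + 5\right) \frac{1}{68} = \left(-5\right) \frac{1}{68} = - \frac{5}{68} \approx -0.073529$)
$41 + X \left(S{\left(9,L{\left(3 \right)} \right)} - 35\right) = 41 - \frac{5 \left(7 - 35\right)}{68} = 41 - - \frac{35}{17} = 41 + \frac{35}{17} = \frac{732}{17}$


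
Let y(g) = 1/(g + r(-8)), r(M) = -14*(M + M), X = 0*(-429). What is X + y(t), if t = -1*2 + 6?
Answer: 1/228 ≈ 0.0043860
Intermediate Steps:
X = 0
t = 4 (t = -2 + 6 = 4)
r(M) = -28*M
y(g) = 1/(224 + g) (y(g) = 1/(g - 28*(-8)) = 1/(g + 224) = 1/(224 + g))
X + y(t) = 0 + 1/(224 + 4) = 0 + 1/228 = 1/228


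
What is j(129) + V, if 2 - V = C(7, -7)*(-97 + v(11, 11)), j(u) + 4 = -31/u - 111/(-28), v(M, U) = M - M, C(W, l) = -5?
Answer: -1745593/3612 ≈ -483.28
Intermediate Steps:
v(M, U) = 0
j(u) = -1/28 - 31/u (j(u) = -4 + (-31/u - 111/(-28)) = -4 + (-31/u - 111*(-1/28)) = -4 + (-31/u + 111/28) = -4 + (111/28 - 31/u) = -1/28 - 31/u)
V = -483 (V = 2 - (-5)*(-97 + 0) = 2 - (-5)*(-97) = 2 - 1*485 = 2 - 485 = -483)
j(129) + V = (1/28)*(-868 - 1*129)/129 - 483 = (1/28)*(1/129)*(-868 - 129) - 483 = (1/28)*(1/129)*(-997) - 483 = -997/3612 - 483 = -1745593/3612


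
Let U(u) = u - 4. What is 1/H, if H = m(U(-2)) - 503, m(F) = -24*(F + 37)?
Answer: -1/1247 ≈ -0.00080192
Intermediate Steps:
U(u) = -4 + u
m(F) = -888 - 24*F (m(F) = -24*(37 + F) = -888 - 24*F)
H = -1247 (H = (-888 - 24*(-4 - 2)) - 503 = (-888 - 24*(-6)) - 503 = (-888 + 144) - 503 = -744 - 503 = -1247)
1/H = 1/(-1247) = -1/1247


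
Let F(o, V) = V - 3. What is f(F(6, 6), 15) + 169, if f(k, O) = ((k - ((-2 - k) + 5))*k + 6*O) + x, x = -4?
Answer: 264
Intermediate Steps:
F(o, V) = -3 + V
f(k, O) = -4 + 6*O + k*(-3 + 2*k) (f(k, O) = ((k - ((-2 - k) + 5))*k + 6*O) - 4 = ((k - (3 - k))*k + 6*O) - 4 = ((k + (-3 + k))*k + 6*O) - 4 = ((-3 + 2*k)*k + 6*O) - 4 = (k*(-3 + 2*k) + 6*O) - 4 = (6*O + k*(-3 + 2*k)) - 4 = -4 + 6*O + k*(-3 + 2*k))
f(F(6, 6), 15) + 169 = (-4 - 3*(-3 + 6) + 2*(-3 + 6)**2 + 6*15) + 169 = (-4 - 3*3 + 2*3**2 + 90) + 169 = (-4 - 9 + 2*9 + 90) + 169 = (-4 - 9 + 18 + 90) + 169 = 95 + 169 = 264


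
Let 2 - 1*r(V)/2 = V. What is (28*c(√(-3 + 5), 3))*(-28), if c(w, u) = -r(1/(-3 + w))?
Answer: 3808 + 224*√2 ≈ 4124.8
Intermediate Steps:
r(V) = 4 - 2*V
c(w, u) = -4 + 2/(-3 + w) (c(w, u) = -(4 - 2/(-3 + w)) = -4 + 2/(-3 + w))
(28*c(√(-3 + 5), 3))*(-28) = (28*(2*(7 - 2*√(-3 + 5))/(-3 + √(-3 + 5))))*(-28) = (28*(2*(7 - 2*√2)/(-3 + √2)))*(-28) = (56*(7 - 2*√2)/(-3 + √2))*(-28) = -1568*(7 - 2*√2)/(-3 + √2)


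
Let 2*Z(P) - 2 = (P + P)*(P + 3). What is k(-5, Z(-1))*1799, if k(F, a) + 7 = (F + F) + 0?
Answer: -30583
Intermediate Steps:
Z(P) = 1 + P*(3 + P) (Z(P) = 1 + ((P + P)*(P + 3))/2 = 1 + ((2*P)*(3 + P))/2 = 1 + (2*P*(3 + P))/2 = 1 + P*(3 + P))
k(F, a) = -7 + 2*F (k(F, a) = -7 + ((F + F) + 0) = -7 + (2*F + 0) = -7 + 2*F)
k(-5, Z(-1))*1799 = (-7 + 2*(-5))*1799 = (-7 - 10)*1799 = -17*1799 = -30583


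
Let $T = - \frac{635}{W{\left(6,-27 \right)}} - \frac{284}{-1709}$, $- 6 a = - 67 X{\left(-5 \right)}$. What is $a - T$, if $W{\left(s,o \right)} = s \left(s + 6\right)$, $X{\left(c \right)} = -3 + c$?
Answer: $- \frac{9927521}{123048} \approx -80.68$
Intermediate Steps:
$W{\left(s,o \right)} = s \left(6 + s\right)$
$a = - \frac{268}{3}$ ($a = - \frac{\left(-67\right) \left(-3 - 5\right)}{6} = - \frac{\left(-67\right) \left(-8\right)}{6} = \left(- \frac{1}{6}\right) 536 = - \frac{268}{3} \approx -89.333$)
$T = - \frac{1064767}{123048}$ ($T = - \frac{635}{6 \left(6 + 6\right)} - \frac{284}{-1709} = - \frac{635}{6 \cdot 12} - - \frac{284}{1709} = - \frac{635}{72} + \frac{284}{1709} = - \frac{1064767}{123048} \approx -8.6533$)
$a - T = - \frac{268}{3} - - \frac{1064767}{123048} = - \frac{268}{3} + \frac{1064767}{123048} = - \frac{9927521}{123048}$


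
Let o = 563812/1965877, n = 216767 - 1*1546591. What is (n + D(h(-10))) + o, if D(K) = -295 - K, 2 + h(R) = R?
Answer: -2614826195027/1965877 ≈ -1.3301e+6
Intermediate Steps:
h(R) = -2 + R
n = -1329824 (n = 216767 - 1546591 = -1329824)
o = 563812/1965877 (o = 563812*(1/1965877) = 563812/1965877 ≈ 0.28680)
(n + D(h(-10))) + o = (-1329824 + (-295 - (-2 - 10))) + 563812/1965877 = (-1329824 + (-295 - 1*(-12))) + 563812/1965877 = (-1329824 + (-295 + 12)) + 563812/1965877 = (-1329824 - 283) + 563812/1965877 = -1330107 + 563812/1965877 = -2614826195027/1965877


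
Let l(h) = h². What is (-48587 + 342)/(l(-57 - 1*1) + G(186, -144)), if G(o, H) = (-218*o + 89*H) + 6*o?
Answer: 48245/48884 ≈ 0.98693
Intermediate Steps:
G(o, H) = -212*o + 89*H
(-48587 + 342)/(l(-57 - 1*1) + G(186, -144)) = (-48587 + 342)/((-57 - 1*1)² + (-212*186 + 89*(-144))) = -48245/((-57 - 1)² + (-39432 - 12816)) = -48245/((-58)² - 52248) = -48245/(3364 - 52248) = -48245/(-48884) = -48245*(-1/48884) = 48245/48884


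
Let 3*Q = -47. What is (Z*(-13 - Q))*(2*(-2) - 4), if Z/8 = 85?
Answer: -43520/3 ≈ -14507.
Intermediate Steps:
Z = 680 (Z = 8*85 = 680)
Q = -47/3 (Q = (⅓)*(-47) = -47/3 ≈ -15.667)
(Z*(-13 - Q))*(2*(-2) - 4) = (680*(-13 - 1*(-47/3)))*(2*(-2) - 4) = (680*(-13 + 47/3))*(-4 - 4) = (680*(8/3))*(-8) = (5440/3)*(-8) = -43520/3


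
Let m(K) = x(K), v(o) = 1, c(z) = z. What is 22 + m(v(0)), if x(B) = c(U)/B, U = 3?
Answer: 25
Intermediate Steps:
x(B) = 3/B
m(K) = 3/K
22 + m(v(0)) = 22 + 3/1 = 22 + 3*1 = 22 + 3 = 25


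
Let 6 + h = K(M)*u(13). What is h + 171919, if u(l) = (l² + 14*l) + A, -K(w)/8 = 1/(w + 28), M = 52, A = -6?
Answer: 343757/2 ≈ 1.7188e+5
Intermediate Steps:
K(w) = -8/(28 + w) (K(w) = -8/(w + 28) = -8/(28 + w))
u(l) = -6 + l² + 14*l (u(l) = (l² + 14*l) - 6 = -6 + l² + 14*l)
h = -81/2 (h = -6 + (-8/(28 + 52))*(-6 + 13² + 14*13) = -6 + (-8/80)*(-6 + 169 + 182) = -6 - 8*1/80*345 = -6 - ⅒*345 = -6 - 69/2 = -81/2 ≈ -40.500)
h + 171919 = -81/2 + 171919 = 343757/2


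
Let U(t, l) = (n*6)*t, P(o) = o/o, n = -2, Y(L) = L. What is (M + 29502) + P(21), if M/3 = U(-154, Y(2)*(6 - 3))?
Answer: 35047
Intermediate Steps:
P(o) = 1
U(t, l) = -12*t (U(t, l) = (-2*6)*t = -12*t)
M = 5544 (M = 3*(-12*(-154)) = 3*1848 = 5544)
(M + 29502) + P(21) = (5544 + 29502) + 1 = 35046 + 1 = 35047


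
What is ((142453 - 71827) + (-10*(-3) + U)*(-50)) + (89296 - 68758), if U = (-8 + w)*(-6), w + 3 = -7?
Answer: 84264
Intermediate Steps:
w = -10 (w = -3 - 7 = -10)
U = 108 (U = (-8 - 10)*(-6) = -18*(-6) = 108)
((142453 - 71827) + (-10*(-3) + U)*(-50)) + (89296 - 68758) = ((142453 - 71827) + (-10*(-3) + 108)*(-50)) + (89296 - 68758) = (70626 + (30 + 108)*(-50)) + 20538 = (70626 + 138*(-50)) + 20538 = (70626 - 6900) + 20538 = 63726 + 20538 = 84264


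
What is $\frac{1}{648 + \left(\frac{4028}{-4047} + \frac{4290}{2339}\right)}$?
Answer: $\frac{498207}{323256038} \approx 0.0015412$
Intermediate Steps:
$\frac{1}{648 + \left(\frac{4028}{-4047} + \frac{4290}{2339}\right)} = \frac{1}{648 + \left(4028 \left(- \frac{1}{4047}\right) + 4290 \cdot \frac{1}{2339}\right)} = \frac{1}{648 + \left(- \frac{212}{213} + \frac{4290}{2339}\right)} = \frac{1}{648 + \frac{417902}{498207}} = \frac{1}{\frac{323256038}{498207}} = \frac{498207}{323256038}$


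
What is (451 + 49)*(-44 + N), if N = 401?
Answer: 178500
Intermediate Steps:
(451 + 49)*(-44 + N) = (451 + 49)*(-44 + 401) = 500*357 = 178500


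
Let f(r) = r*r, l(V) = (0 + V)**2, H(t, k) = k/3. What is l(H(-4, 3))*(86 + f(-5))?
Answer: 111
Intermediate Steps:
H(t, k) = k/3 (H(t, k) = k*(1/3) = k/3)
l(V) = V**2
f(r) = r**2
l(H(-4, 3))*(86 + f(-5)) = ((1/3)*3)**2*(86 + (-5)**2) = 1**2*(86 + 25) = 1*111 = 111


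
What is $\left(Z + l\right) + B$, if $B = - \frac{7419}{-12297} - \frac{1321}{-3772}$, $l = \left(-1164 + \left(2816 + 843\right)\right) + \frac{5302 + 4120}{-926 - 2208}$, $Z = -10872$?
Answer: $- \frac{203008175760015}{24228057676} \approx -8379.0$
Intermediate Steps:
$l = \frac{3904954}{1567}$ ($l = \left(-1164 + 3659\right) + \frac{9422}{-3134} = 2495 + 9422 \left(- \frac{1}{3134}\right) = 2495 - \frac{4711}{1567} = \frac{3904954}{1567} \approx 2492.0$)
$B = \frac{14742935}{15461428}$ ($B = \left(-7419\right) \left(- \frac{1}{12297}\right) - - \frac{1321}{3772} = \frac{2473}{4099} + \frac{1321}{3772} = \frac{14742935}{15461428} \approx 0.95353$)
$\left(Z + l\right) + B = \left(-10872 + \frac{3904954}{1567}\right) + \frac{14742935}{15461428} = - \frac{13131470}{1567} + \frac{14742935}{15461428} = - \frac{203008175760015}{24228057676}$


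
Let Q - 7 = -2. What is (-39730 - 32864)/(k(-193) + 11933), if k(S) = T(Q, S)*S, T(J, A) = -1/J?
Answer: -181485/29929 ≈ -6.0639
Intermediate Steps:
Q = 5 (Q = 7 - 2 = 5)
k(S) = -S/5 (k(S) = (-1/5)*S = (-1*1/5)*S = -S/5)
(-39730 - 32864)/(k(-193) + 11933) = (-39730 - 32864)/(-1/5*(-193) + 11933) = -72594/(193/5 + 11933) = -72594/59858/5 = -72594*5/59858 = -181485/29929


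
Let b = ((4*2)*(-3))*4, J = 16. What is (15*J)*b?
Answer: -23040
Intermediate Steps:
b = -96 (b = (8*(-3))*4 = -24*4 = -96)
(15*J)*b = (15*16)*(-96) = 240*(-96) = -23040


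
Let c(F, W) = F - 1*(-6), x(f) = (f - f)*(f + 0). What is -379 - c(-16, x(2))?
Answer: -369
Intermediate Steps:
x(f) = 0 (x(f) = 0*f = 0)
c(F, W) = 6 + F (c(F, W) = F + 6 = 6 + F)
-379 - c(-16, x(2)) = -379 - (6 - 16) = -379 - 1*(-10) = -379 + 10 = -369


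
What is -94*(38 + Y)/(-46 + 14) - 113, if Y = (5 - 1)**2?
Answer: 365/8 ≈ 45.625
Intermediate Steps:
Y = 16 (Y = 4**2 = 16)
-94*(38 + Y)/(-46 + 14) - 113 = -94*(38 + 16)/(-46 + 14) - 113 = -5076/(-32) - 113 = -5076*(-1)/32 - 113 = -94*(-27/16) - 113 = 1269/8 - 113 = 365/8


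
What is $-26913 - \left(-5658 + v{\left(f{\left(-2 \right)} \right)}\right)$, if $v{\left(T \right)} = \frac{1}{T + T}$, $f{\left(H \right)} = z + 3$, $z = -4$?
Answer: $- \frac{42509}{2} \approx -21255.0$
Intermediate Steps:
$f{\left(H \right)} = -1$ ($f{\left(H \right)} = -4 + 3 = -1$)
$v{\left(T \right)} = \frac{1}{2 T}$
$-26913 - \left(-5658 + v{\left(f{\left(-2 \right)} \right)}\right) = -26913 + \left(5658 - \frac{1}{2 \left(-1\right)}\right) = -26913 + \left(5658 - \frac{1}{2} \left(-1\right)\right) = -26913 + \left(5658 - - \frac{1}{2}\right) = -26913 + \left(5658 + \frac{1}{2}\right) = -26913 + \frac{11317}{2} = - \frac{42509}{2}$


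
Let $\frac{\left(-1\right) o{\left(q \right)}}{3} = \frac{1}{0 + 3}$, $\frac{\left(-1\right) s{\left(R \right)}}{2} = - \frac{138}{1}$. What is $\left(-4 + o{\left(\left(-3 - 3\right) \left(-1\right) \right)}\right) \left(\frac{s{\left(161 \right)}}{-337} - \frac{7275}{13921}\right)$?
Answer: $\frac{31469355}{4691377} \approx 6.7079$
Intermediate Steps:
$s{\left(R \right)} = 276$ ($s{\left(R \right)} = - 2 \left(- \frac{138}{1}\right) = - 2 \left(\left(-138\right) 1\right) = \left(-2\right) \left(-138\right) = 276$)
$o{\left(q \right)} = -1$ ($o{\left(q \right)} = - \frac{3}{0 + 3} = - \frac{3}{3} = \left(-3\right) \frac{1}{3} = -1$)
$\left(-4 + o{\left(\left(-3 - 3\right) \left(-1\right) \right)}\right) \left(\frac{s{\left(161 \right)}}{-337} - \frac{7275}{13921}\right) = \left(-4 - 1\right) \left(\frac{276}{-337} - \frac{7275}{13921}\right) = - 5 \left(276 \left(- \frac{1}{337}\right) - \frac{7275}{13921}\right) = - 5 \left(- \frac{276}{337} - \frac{7275}{13921}\right) = \left(-5\right) \left(- \frac{6293871}{4691377}\right) = \frac{31469355}{4691377}$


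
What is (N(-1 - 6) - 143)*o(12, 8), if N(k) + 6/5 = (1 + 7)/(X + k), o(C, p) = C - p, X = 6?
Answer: -3044/5 ≈ -608.80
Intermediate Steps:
N(k) = -6/5 + 8/(6 + k) (N(k) = -6/5 + (1 + 7)/(6 + k) = -6/5 + 8/(6 + k))
(N(-1 - 6) - 143)*o(12, 8) = (2*(2 - 3*(-1 - 6))/(5*(6 + (-1 - 6))) - 143)*(12 - 1*8) = (2*(2 - 3*(-7))/(5*(6 - 7)) - 143)*(12 - 8) = ((2/5)*(2 + 21)/(-1) - 143)*4 = ((2/5)*(-1)*23 - 143)*4 = (-46/5 - 143)*4 = -761/5*4 = -3044/5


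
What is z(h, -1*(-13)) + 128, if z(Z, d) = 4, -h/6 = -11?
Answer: 132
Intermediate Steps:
h = 66 (h = -6*(-11) = 66)
z(h, -1*(-13)) + 128 = 4 + 128 = 132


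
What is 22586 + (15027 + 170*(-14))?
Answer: 35233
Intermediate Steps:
22586 + (15027 + 170*(-14)) = 22586 + (15027 - 2380) = 22586 + 12647 = 35233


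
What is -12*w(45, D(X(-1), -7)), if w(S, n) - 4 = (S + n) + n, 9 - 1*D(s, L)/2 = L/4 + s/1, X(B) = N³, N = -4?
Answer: -4176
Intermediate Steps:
X(B) = -64 (X(B) = (-4)³ = -64)
D(s, L) = 18 - 2*s - L/2 (D(s, L) = 18 - 2*(L/4 + s/1) = 18 - 2*(L*(¼) + s*1) = 18 - 2*(L/4 + s) = 18 - 2*(s + L/4) = 18 + (-2*s - L/2) = 18 - 2*s - L/2)
w(S, n) = 4 + S + 2*n (w(S, n) = 4 + ((S + n) + n) = 4 + (S + 2*n) = 4 + S + 2*n)
-12*w(45, D(X(-1), -7)) = -12*(4 + 45 + 2*(18 - 2*(-64) - ½*(-7))) = -12*(4 + 45 + 2*(18 + 128 + 7/2)) = -12*(4 + 45 + 2*(299/2)) = -12*(4 + 45 + 299) = -12*348 = -4176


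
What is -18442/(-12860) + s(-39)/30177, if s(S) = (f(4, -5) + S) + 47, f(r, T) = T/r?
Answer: 61845671/43119580 ≈ 1.4343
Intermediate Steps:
s(S) = 183/4 + S (s(S) = (-5/4 + S) + 47 = 183/4 + S)
-18442/(-12860) + s(-39)/30177 = -18442/(-12860) + (183/4 - 39)/30177 = -18442*(-1/12860) + (27/4)*(1/30177) = 9221/6430 + 3/13412 = 61845671/43119580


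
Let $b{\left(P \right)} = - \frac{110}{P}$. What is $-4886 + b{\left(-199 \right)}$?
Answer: $- \frac{972204}{199} \approx -4885.4$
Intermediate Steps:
$-4886 + b{\left(-199 \right)} = -4886 - \frac{110}{-199} = -4886 - - \frac{110}{199} = -4886 + \frac{110}{199} = - \frac{972204}{199}$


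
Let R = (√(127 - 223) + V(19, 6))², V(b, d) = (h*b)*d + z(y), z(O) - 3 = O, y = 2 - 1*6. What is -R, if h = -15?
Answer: -2927425 + 13688*I*√6 ≈ -2.9274e+6 + 33529.0*I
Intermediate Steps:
y = -4 (y = 2 - 6 = -4)
z(O) = 3 + O
V(b, d) = -1 - 15*b*d (V(b, d) = (-15*b)*d + (3 - 4) = -15*b*d - 1 = -1 - 15*b*d)
R = (-1711 + 4*I*√6)² (R = (√(127 - 223) + (-1 - 15*19*6))² = (√(-96) + (-1 - 1710))² = (4*I*√6 - 1711)² = (-1711 + 4*I*√6)² ≈ 2.9274e+6 - 3.353e+4*I)
-R = -(2927425 - 13688*I*√6) = -2927425 + 13688*I*√6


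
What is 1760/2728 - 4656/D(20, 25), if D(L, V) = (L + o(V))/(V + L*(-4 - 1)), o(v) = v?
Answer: 240580/31 ≈ 7760.6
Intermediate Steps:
D(L, V) = (L + V)/(V - 5*L) (D(L, V) = (L + V)/(V + L*(-4 - 1)) = (L + V)/(V + L*(-5)) = (L + V)/(V - 5*L))
1760/2728 - 4656/D(20, 25) = 1760/2728 - 4656*(-1*25 + 5*20)/(-1*20 - 1*25) = 1760*(1/2728) - 4656*(-25 + 100)/(-20 - 25) = 20/31 - 4656/(-45/75) = 20/31 - 4656/((1/75)*(-45)) = 20/31 - 4656/(-3/5) = 20/31 - 4656*(-5/3) = 20/31 + 7760 = 240580/31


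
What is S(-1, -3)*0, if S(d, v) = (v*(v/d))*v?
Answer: 0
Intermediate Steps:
S(d, v) = v**3/d (S(d, v) = (v**2/d)*v = v**3/d)
S(-1, -3)*0 = ((-3)**3/(-1))*0 = -1*(-27)*0 = 27*0 = 0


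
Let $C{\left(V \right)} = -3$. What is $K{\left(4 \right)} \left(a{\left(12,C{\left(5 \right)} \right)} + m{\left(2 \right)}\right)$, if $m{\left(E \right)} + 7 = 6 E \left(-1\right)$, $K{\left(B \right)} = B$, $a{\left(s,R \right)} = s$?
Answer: $-28$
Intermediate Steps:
$m{\left(E \right)} = -7 - 6 E$ ($m{\left(E \right)} = -7 + 6 E \left(-1\right) = -7 - 6 E$)
$K{\left(4 \right)} \left(a{\left(12,C{\left(5 \right)} \right)} + m{\left(2 \right)}\right) = 4 \left(12 - 19\right) = 4 \left(-7\right) = -28$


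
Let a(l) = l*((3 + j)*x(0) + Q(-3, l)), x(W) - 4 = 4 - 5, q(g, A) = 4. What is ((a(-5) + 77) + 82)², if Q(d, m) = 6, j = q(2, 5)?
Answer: 576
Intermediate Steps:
j = 4
x(W) = 3 (x(W) = 4 + (4 - 5) = 4 - 1 = 3)
a(l) = 27*l (a(l) = l*((3 + 4)*3 + 6) = l*(7*3 + 6) = l*(21 + 6) = l*27 = 27*l)
((a(-5) + 77) + 82)² = ((27*(-5) + 77) + 82)² = ((-135 + 77) + 82)² = (-58 + 82)² = 24² = 576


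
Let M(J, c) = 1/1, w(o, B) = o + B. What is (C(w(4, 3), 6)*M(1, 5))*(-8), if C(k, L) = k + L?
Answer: -104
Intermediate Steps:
w(o, B) = B + o
M(J, c) = 1
C(k, L) = L + k
(C(w(4, 3), 6)*M(1, 5))*(-8) = ((6 + (3 + 4))*1)*(-8) = ((6 + 7)*1)*(-8) = (13*1)*(-8) = 13*(-8) = -104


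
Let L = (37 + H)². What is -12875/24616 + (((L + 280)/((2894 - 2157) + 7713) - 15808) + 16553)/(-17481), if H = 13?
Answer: -205685585023/363613890120 ≈ -0.56567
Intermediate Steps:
L = 2500 (L = (37 + 13)² = 50² = 2500)
-12875/24616 + (((L + 280)/((2894 - 2157) + 7713) - 15808) + 16553)/(-17481) = -12875/24616 + (((2500 + 280)/((2894 - 2157) + 7713) - 15808) + 16553)/(-17481) = -12875*1/24616 + ((2780/(737 + 7713) - 15808) + 16553)*(-1/17481) = -12875/24616 + ((2780/8450 - 15808) + 16553)*(-1/17481) = -12875/24616 + ((2780*(1/8450) - 15808) + 16553)*(-1/17481) = -12875/24616 + ((278/845 - 15808) + 16553)*(-1/17481) = -12875/24616 + (-13357482/845 + 16553)*(-1/17481) = -12875/24616 + (629803/845)*(-1/17481) = -12875/24616 - 629803/14771445 = -205685585023/363613890120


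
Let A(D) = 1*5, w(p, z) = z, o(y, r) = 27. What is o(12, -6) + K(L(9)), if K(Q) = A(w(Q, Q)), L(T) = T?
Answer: 32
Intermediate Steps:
A(D) = 5
K(Q) = 5
o(12, -6) + K(L(9)) = 27 + 5 = 32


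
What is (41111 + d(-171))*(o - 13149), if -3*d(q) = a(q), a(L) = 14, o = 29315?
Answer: 1993574954/3 ≈ 6.6452e+8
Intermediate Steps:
d(q) = -14/3 (d(q) = -1/3*14 = -14/3)
(41111 + d(-171))*(o - 13149) = (41111 - 14/3)*(29315 - 13149) = (123319/3)*16166 = 1993574954/3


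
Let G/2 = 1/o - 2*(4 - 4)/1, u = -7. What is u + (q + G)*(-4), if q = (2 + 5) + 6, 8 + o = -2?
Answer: -291/5 ≈ -58.200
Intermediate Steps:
o = -10 (o = -8 - 2 = -10)
q = 13 (q = 7 + 6 = 13)
G = -⅕ (G = 2*(1/(-10) - 2*(4 - 4)/1) = 2*(1*(-⅒) - 2*0*1) = 2*(-⅒ + 0*1) = 2*(-⅒ + 0) = 2*(-⅒) = -⅕ ≈ -0.20000)
u + (q + G)*(-4) = -7 + (13 - ⅕)*(-4) = -7 + (64/5)*(-4) = -7 - 256/5 = -291/5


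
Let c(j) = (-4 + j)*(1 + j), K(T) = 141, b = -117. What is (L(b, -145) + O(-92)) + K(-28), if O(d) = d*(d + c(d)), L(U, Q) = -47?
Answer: -795154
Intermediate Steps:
c(j) = (1 + j)*(-4 + j)
O(d) = d*(-4 + d² - 2*d) (O(d) = d*(d + (-4 + d² - 3*d)) = d*(-4 + d² - 2*d))
(L(b, -145) + O(-92)) + K(-28) = (-47 - 92*(-4 + (-92)² - 2*(-92))) + 141 = (-47 - 92*(-4 + 8464 + 184)) + 141 = (-47 - 92*8644) + 141 = (-47 - 795248) + 141 = -795295 + 141 = -795154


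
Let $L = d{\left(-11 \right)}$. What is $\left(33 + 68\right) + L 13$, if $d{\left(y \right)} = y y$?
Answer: $1674$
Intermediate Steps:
$d{\left(y \right)} = y^{2}$
$L = 121$ ($L = \left(-11\right)^{2} = 121$)
$\left(33 + 68\right) + L 13 = \left(33 + 68\right) + 121 \cdot 13 = 101 + 1573 = 1674$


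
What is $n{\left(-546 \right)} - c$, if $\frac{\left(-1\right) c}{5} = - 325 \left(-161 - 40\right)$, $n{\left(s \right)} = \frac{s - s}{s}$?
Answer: $326625$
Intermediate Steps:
$n{\left(s \right)} = 0$ ($n{\left(s \right)} = \frac{0}{s} = 0$)
$c = -326625$ ($c = - 5 \left(- 325 \left(-161 - 40\right)\right) = - 5 \left(\left(-325\right) \left(-201\right)\right) = \left(-5\right) 65325 = -326625$)
$n{\left(-546 \right)} - c = 0 - -326625 = 0 + 326625 = 326625$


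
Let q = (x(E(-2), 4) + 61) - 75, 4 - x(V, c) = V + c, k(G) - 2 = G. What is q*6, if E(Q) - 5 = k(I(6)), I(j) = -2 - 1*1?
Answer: -108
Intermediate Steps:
I(j) = -3 (I(j) = -2 - 1 = -3)
k(G) = 2 + G
E(Q) = 4 (E(Q) = 5 + (2 - 3) = 5 - 1 = 4)
x(V, c) = 4 - V - c (x(V, c) = 4 - (V + c) = 4 + (-V - c) = 4 - V - c)
q = -18 (q = ((4 - 1*4 - 1*4) + 61) - 75 = ((4 - 4 - 4) + 61) - 75 = (-4 + 61) - 75 = 57 - 75 = -18)
q*6 = -18*6 = -108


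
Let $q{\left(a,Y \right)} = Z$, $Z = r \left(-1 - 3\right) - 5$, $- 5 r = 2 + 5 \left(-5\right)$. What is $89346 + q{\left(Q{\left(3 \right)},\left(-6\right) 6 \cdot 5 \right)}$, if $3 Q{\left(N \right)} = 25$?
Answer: $\frac{446613}{5} \approx 89323.0$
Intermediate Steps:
$Q{\left(N \right)} = \frac{25}{3}$ ($Q{\left(N \right)} = \frac{1}{3} \cdot 25 = \frac{25}{3}$)
$r = \frac{23}{5}$ ($r = - \frac{2 + 5 \left(-5\right)}{5} = - \frac{2 - 25}{5} = \left(- \frac{1}{5}\right) \left(-23\right) = \frac{23}{5} \approx 4.6$)
$Z = - \frac{117}{5}$ ($Z = \frac{23 \left(-1 - 3\right)}{5} - 5 = \frac{23}{5} \left(-4\right) - 5 = - \frac{92}{5} - 5 = - \frac{117}{5} \approx -23.4$)
$q{\left(a,Y \right)} = - \frac{117}{5}$
$89346 + q{\left(Q{\left(3 \right)},\left(-6\right) 6 \cdot 5 \right)} = 89346 - \frac{117}{5} = \frac{446613}{5}$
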